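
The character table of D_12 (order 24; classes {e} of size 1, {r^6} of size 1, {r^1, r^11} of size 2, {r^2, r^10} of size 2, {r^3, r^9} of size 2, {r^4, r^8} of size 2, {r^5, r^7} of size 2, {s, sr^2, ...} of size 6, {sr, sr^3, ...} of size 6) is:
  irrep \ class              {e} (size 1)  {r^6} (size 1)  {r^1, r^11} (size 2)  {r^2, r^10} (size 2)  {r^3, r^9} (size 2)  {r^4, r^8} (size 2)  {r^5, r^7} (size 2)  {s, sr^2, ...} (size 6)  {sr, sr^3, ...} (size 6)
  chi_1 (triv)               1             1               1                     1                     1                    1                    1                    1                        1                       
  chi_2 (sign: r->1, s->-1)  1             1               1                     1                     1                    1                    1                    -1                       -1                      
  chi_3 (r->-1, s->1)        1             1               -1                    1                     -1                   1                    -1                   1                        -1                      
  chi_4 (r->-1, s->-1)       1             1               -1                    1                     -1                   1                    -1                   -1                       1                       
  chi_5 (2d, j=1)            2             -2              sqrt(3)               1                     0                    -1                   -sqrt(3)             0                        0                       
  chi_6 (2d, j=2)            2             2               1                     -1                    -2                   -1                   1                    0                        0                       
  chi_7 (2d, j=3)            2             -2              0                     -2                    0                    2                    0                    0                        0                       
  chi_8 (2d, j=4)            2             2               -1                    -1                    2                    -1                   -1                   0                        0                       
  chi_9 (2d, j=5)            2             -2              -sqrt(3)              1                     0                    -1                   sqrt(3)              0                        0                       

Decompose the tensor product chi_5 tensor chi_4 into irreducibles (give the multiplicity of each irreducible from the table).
chi_5 tensor chi_4 = chi_9 (all other irreducibles have multiplicity 0).

Derivation: The character of a tensor product is the pointwise product (chi_5 * chi_4)(C) = chi_5(C) * chi_4(C):
  {e}: (2)*(1), {r^6}: (-2)*(1), {r^1, r^11}: (sqrt(3))*(-1), {r^2, r^10}: (1)*(1), {r^3, r^9}: (0)*(-1), {r^4, r^8}: (-1)*(1), {r^5, r^7}: (-sqrt(3))*(-1), {s, sr^2, ...}: (0)*(-1), {sr, sr^3, ...}: (0)*(1)
so (chi_5 * chi_4) takes values
  {e} -> 2, {r^6} -> -2, {r^1, r^11} -> -sqrt(3), {r^2, r^10} -> 1, {r^3, r^9} -> 0, {r^4, r^8} -> -1, {r^5, r^7} -> sqrt(3), {s, sr^2, ...} -> 0, {sr, sr^3, ...} -> 0.
Now take the inner product of this character with each irreducible chi from the table, <chi_5*chi_4, chi> = (1/24) sum_C |C| (chi_5*chi_4)(C) conj(chi(C)):
  <chi_5*chi_4, chi_1> = (1/24)[1*(2)*conj(1) + 1*(-2)*conj(1) + 2*(-sqrt(3))*conj(1) + 2*(1)*conj(1) + 2*(0)*conj(1) + 2*(-1)*conj(1) + 2*(sqrt(3))*conj(1) + 6*(0)*conj(1) + 6*(0)*conj(1)]
      = (1/24)[(2) + (-2) + (-2*sqrt(3)) + (2) + (0) + (-2) + (2*sqrt(3)) + (0) + (0)] = 0/24 = 0
  <chi_5*chi_4, chi_2> = (1/24)[1*(2)*conj(1) + 1*(-2)*conj(1) + 2*(-sqrt(3))*conj(1) + 2*(1)*conj(1) + 2*(0)*conj(1) + 2*(-1)*conj(1) + 2*(sqrt(3))*conj(1) + 6*(0)*conj(-1) + 6*(0)*conj(-1)]
      = (1/24)[(2) + (-2) + (-2*sqrt(3)) + (2) + (0) + (-2) + (2*sqrt(3)) + (0) + (0)] = 0/24 = 0
  <chi_5*chi_4, chi_3> = (1/24)[1*(2)*conj(1) + 1*(-2)*conj(1) + 2*(-sqrt(3))*conj(-1) + 2*(1)*conj(1) + 2*(0)*conj(-1) + 2*(-1)*conj(1) + 2*(sqrt(3))*conj(-1) + 6*(0)*conj(1) + 6*(0)*conj(-1)]
      = (1/24)[(2) + (-2) + (2*sqrt(3)) + (2) + (0) + (-2) + (-2*sqrt(3)) + (0) + (0)] = 0/24 = 0
  <chi_5*chi_4, chi_4> = (1/24)[1*(2)*conj(1) + 1*(-2)*conj(1) + 2*(-sqrt(3))*conj(-1) + 2*(1)*conj(1) + 2*(0)*conj(-1) + 2*(-1)*conj(1) + 2*(sqrt(3))*conj(-1) + 6*(0)*conj(-1) + 6*(0)*conj(1)]
      = (1/24)[(2) + (-2) + (2*sqrt(3)) + (2) + (0) + (-2) + (-2*sqrt(3)) + (0) + (0)] = 0/24 = 0
  <chi_5*chi_4, chi_5> = (1/24)[1*(2)*conj(2) + 1*(-2)*conj(-2) + 2*(-sqrt(3))*conj(sqrt(3)) + 2*(1)*conj(1) + 2*(0)*conj(0) + 2*(-1)*conj(-1) + 2*(sqrt(3))*conj(-sqrt(3)) + 6*(0)*conj(0) + 6*(0)*conj(0)]
      = (1/24)[(4) + (4) + (-6) + (2) + (0) + (2) + (-6) + (0) + (0)] = 0/24 = 0
  <chi_5*chi_4, chi_6> = (1/24)[1*(2)*conj(2) + 1*(-2)*conj(2) + 2*(-sqrt(3))*conj(1) + 2*(1)*conj(-1) + 2*(0)*conj(-2) + 2*(-1)*conj(-1) + 2*(sqrt(3))*conj(1) + 6*(0)*conj(0) + 6*(0)*conj(0)]
      = (1/24)[(4) + (-4) + (-2*sqrt(3)) + (-2) + (0) + (2) + (2*sqrt(3)) + (0) + (0)] = 0/24 = 0
  <chi_5*chi_4, chi_7> = (1/24)[1*(2)*conj(2) + 1*(-2)*conj(-2) + 2*(-sqrt(3))*conj(0) + 2*(1)*conj(-2) + 2*(0)*conj(0) + 2*(-1)*conj(2) + 2*(sqrt(3))*conj(0) + 6*(0)*conj(0) + 6*(0)*conj(0)]
      = (1/24)[(4) + (4) + (0) + (-4) + (0) + (-4) + (0) + (0) + (0)] = 0/24 = 0
  <chi_5*chi_4, chi_8> = (1/24)[1*(2)*conj(2) + 1*(-2)*conj(2) + 2*(-sqrt(3))*conj(-1) + 2*(1)*conj(-1) + 2*(0)*conj(2) + 2*(-1)*conj(-1) + 2*(sqrt(3))*conj(-1) + 6*(0)*conj(0) + 6*(0)*conj(0)]
      = (1/24)[(4) + (-4) + (2*sqrt(3)) + (-2) + (0) + (2) + (-2*sqrt(3)) + (0) + (0)] = 0/24 = 0
  <chi_5*chi_4, chi_9> = (1/24)[1*(2)*conj(2) + 1*(-2)*conj(-2) + 2*(-sqrt(3))*conj(-sqrt(3)) + 2*(1)*conj(1) + 2*(0)*conj(0) + 2*(-1)*conj(-1) + 2*(sqrt(3))*conj(sqrt(3)) + 6*(0)*conj(0) + 6*(0)*conj(0)]
      = (1/24)[(4) + (4) + (6) + (2) + (0) + (2) + (6) + (0) + (0)] = 24/24 = 1
Hence the multiplicities are chi_9: 1. Dimension check: dim(chi_5)*dim(chi_4) = 2*1 = 2 and sum (mult * dim) = 1*2 = 2.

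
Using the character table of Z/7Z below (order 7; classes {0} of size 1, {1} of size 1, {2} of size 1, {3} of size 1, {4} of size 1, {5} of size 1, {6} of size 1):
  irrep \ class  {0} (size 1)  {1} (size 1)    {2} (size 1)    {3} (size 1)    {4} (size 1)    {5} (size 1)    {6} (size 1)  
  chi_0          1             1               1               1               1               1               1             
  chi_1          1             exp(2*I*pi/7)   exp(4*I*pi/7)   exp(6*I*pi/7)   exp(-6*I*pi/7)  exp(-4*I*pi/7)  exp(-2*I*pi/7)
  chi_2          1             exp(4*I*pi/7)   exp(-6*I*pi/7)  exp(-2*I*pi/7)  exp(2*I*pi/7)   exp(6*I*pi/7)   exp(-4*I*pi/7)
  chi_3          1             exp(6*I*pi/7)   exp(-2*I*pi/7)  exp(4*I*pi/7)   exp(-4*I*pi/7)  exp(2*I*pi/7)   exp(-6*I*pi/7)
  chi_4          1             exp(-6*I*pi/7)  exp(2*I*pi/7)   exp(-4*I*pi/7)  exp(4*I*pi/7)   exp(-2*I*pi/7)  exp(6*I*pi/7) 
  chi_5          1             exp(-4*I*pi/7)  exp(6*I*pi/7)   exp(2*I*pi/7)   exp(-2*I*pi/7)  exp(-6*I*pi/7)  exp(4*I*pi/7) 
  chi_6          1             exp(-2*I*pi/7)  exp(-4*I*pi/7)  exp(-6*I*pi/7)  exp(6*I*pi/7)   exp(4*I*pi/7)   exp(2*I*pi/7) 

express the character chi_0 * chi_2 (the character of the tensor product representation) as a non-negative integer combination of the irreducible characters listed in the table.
chi_0 tensor chi_2 = chi_2 (all other irreducibles have multiplicity 0).

Derivation: The character of a tensor product is the pointwise product (chi_0 * chi_2)(C) = chi_0(C) * chi_2(C):
  {0}: (1)*(1), {1}: (1)*(exp(4*I*pi/7)), {2}: (1)*(exp(-6*I*pi/7)), {3}: (1)*(exp(-2*I*pi/7)), {4}: (1)*(exp(2*I*pi/7)), {5}: (1)*(exp(6*I*pi/7)), {6}: (1)*(exp(-4*I*pi/7))
so (chi_0 * chi_2) takes values
  {0} -> 1, {1} -> exp(4*I*pi/7), {2} -> exp(-6*I*pi/7), {3} -> exp(-2*I*pi/7), {4} -> exp(2*I*pi/7), {5} -> exp(6*I*pi/7), {6} -> exp(-4*I*pi/7).
Now take the inner product of this character with each irreducible chi from the table, <chi_0*chi_2, chi> = (1/7) sum_C |C| (chi_0*chi_2)(C) conj(chi(C)):
  <chi_0*chi_2, chi_0> = (1/7)[1*(1)*conj(1) + 1*(exp(4*I*pi/7))*conj(1) + 1*(exp(-6*I*pi/7))*conj(1) + 1*(exp(-2*I*pi/7))*conj(1) + 1*(exp(2*I*pi/7))*conj(1) + 1*(exp(6*I*pi/7))*conj(1) + 1*(exp(-4*I*pi/7))*conj(1)]
      = (1/7)[(1) + (exp(4*I*pi/7)) + (exp(-6*I*pi/7)) + (exp(-2*I*pi/7)) + (exp(2*I*pi/7)) + (exp(6*I*pi/7)) + (exp(-4*I*pi/7))] = 0/7 = 0
  <chi_0*chi_2, chi_1> = (1/7)[1*(1)*conj(1) + 1*(exp(4*I*pi/7))*conj(exp(2*I*pi/7)) + 1*(exp(-6*I*pi/7))*conj(exp(4*I*pi/7)) + 1*(exp(-2*I*pi/7))*conj(exp(6*I*pi/7)) + 1*(exp(2*I*pi/7))*conj(exp(-6*I*pi/7)) + 1*(exp(6*I*pi/7))*conj(exp(-4*I*pi/7)) + 1*(exp(-4*I*pi/7))*conj(exp(-2*I*pi/7))]
      = (1/7)[(1) + (exp(2*I*pi/7)) + (exp(4*I*pi/7)) + (exp(6*I*pi/7)) + (exp(-6*I*pi/7)) + (exp(-4*I*pi/7)) + (exp(-2*I*pi/7))] = 0/7 = 0
  <chi_0*chi_2, chi_2> = (1/7)[1*(1)*conj(1) + 1*(exp(4*I*pi/7))*conj(exp(4*I*pi/7)) + 1*(exp(-6*I*pi/7))*conj(exp(-6*I*pi/7)) + 1*(exp(-2*I*pi/7))*conj(exp(-2*I*pi/7)) + 1*(exp(2*I*pi/7))*conj(exp(2*I*pi/7)) + 1*(exp(6*I*pi/7))*conj(exp(6*I*pi/7)) + 1*(exp(-4*I*pi/7))*conj(exp(-4*I*pi/7))]
      = (1/7)[(1) + (1) + (1) + (1) + (1) + (1) + (1)] = 7/7 = 1
  <chi_0*chi_2, chi_3> = (1/7)[1*(1)*conj(1) + 1*(exp(4*I*pi/7))*conj(exp(6*I*pi/7)) + 1*(exp(-6*I*pi/7))*conj(exp(-2*I*pi/7)) + 1*(exp(-2*I*pi/7))*conj(exp(4*I*pi/7)) + 1*(exp(2*I*pi/7))*conj(exp(-4*I*pi/7)) + 1*(exp(6*I*pi/7))*conj(exp(2*I*pi/7)) + 1*(exp(-4*I*pi/7))*conj(exp(-6*I*pi/7))]
      = (1/7)[(1) + (exp(-2*I*pi/7)) + (exp(-4*I*pi/7)) + (exp(-6*I*pi/7)) + (exp(6*I*pi/7)) + (exp(4*I*pi/7)) + (exp(2*I*pi/7))] = 0/7 = 0
  <chi_0*chi_2, chi_4> = (1/7)[1*(1)*conj(1) + 1*(exp(4*I*pi/7))*conj(exp(-6*I*pi/7)) + 1*(exp(-6*I*pi/7))*conj(exp(2*I*pi/7)) + 1*(exp(-2*I*pi/7))*conj(exp(-4*I*pi/7)) + 1*(exp(2*I*pi/7))*conj(exp(4*I*pi/7)) + 1*(exp(6*I*pi/7))*conj(exp(-2*I*pi/7)) + 1*(exp(-4*I*pi/7))*conj(exp(6*I*pi/7))]
      = (1/7)[(1) + (exp(-4*I*pi/7)) + (exp(6*I*pi/7)) + (exp(2*I*pi/7)) + (exp(-2*I*pi/7)) + (exp(-6*I*pi/7)) + (exp(4*I*pi/7))] = 0/7 = 0
  <chi_0*chi_2, chi_5> = (1/7)[1*(1)*conj(1) + 1*(exp(4*I*pi/7))*conj(exp(-4*I*pi/7)) + 1*(exp(-6*I*pi/7))*conj(exp(6*I*pi/7)) + 1*(exp(-2*I*pi/7))*conj(exp(2*I*pi/7)) + 1*(exp(2*I*pi/7))*conj(exp(-2*I*pi/7)) + 1*(exp(6*I*pi/7))*conj(exp(-6*I*pi/7)) + 1*(exp(-4*I*pi/7))*conj(exp(4*I*pi/7))]
      = (1/7)[(1) + (exp(-6*I*pi/7)) + (exp(2*I*pi/7)) + (exp(-4*I*pi/7)) + (exp(4*I*pi/7)) + (exp(-2*I*pi/7)) + (exp(6*I*pi/7))] = 0/7 = 0
  <chi_0*chi_2, chi_6> = (1/7)[1*(1)*conj(1) + 1*(exp(4*I*pi/7))*conj(exp(-2*I*pi/7)) + 1*(exp(-6*I*pi/7))*conj(exp(-4*I*pi/7)) + 1*(exp(-2*I*pi/7))*conj(exp(-6*I*pi/7)) + 1*(exp(2*I*pi/7))*conj(exp(6*I*pi/7)) + 1*(exp(6*I*pi/7))*conj(exp(4*I*pi/7)) + 1*(exp(-4*I*pi/7))*conj(exp(2*I*pi/7))]
      = (1/7)[(1) + (exp(6*I*pi/7)) + (exp(-2*I*pi/7)) + (exp(4*I*pi/7)) + (exp(-4*I*pi/7)) + (exp(2*I*pi/7)) + (exp(-6*I*pi/7))] = 0/7 = 0
(Exp terms are combined using exp(i*s)*conj(exp(i*t)) = exp(i*(s-t)), and sums of them are collapsed using the identity that for every m > 1 the m distinct m-th roots of unity sum to 0, e.g. 1 + exp(2*I*pi/3) + exp(-2*I*pi/3) = 0.)
Hence the multiplicities are chi_2: 1. Dimension check: dim(chi_0)*dim(chi_2) = 1*1 = 1 and sum (mult * dim) = 1*1 = 1.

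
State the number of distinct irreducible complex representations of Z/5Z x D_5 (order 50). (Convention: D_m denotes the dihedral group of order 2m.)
20

The number of irreducible complex representations of a finite group equals its number of conjugacy classes. For a direct product, #classes(G x H) = #classes(G) * #classes(H). Z/5Z has 5 classes (abelian), D_5 has 4 classes, so 5 * 4 = 20, so Z/5Z x D_5 (order 50) has exactly 20 irreducible complex representations.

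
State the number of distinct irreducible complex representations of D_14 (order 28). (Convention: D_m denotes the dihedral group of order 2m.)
10

The number of irreducible complex representations of a finite group equals its number of conjugacy classes. D_14 has 10 conjugacy classes (n/2 + 3 for n even), so D_14 (order 28) has exactly 10 irreducible complex representations.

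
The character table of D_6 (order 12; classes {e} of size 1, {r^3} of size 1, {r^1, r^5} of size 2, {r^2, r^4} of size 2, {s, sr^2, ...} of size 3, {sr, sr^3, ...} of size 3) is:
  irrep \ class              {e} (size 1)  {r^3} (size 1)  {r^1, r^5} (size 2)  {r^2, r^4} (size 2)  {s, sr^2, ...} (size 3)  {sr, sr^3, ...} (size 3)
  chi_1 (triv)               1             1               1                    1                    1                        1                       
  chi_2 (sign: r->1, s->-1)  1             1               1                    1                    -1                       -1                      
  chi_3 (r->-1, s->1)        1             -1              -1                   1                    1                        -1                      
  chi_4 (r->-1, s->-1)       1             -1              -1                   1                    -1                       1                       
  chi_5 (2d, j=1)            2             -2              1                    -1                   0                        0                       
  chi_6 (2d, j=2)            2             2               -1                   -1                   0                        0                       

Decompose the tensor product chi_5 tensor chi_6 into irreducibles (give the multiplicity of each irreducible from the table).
chi_5 tensor chi_6 = chi_3 + chi_4 + chi_5 (all other irreducibles have multiplicity 0).

Solution. The character of a tensor product is the pointwise product (chi_5 * chi_6)(C) = chi_5(C) * chi_6(C):
  {e}: (2)*(2), {r^3}: (-2)*(2), {r^1, r^5}: (1)*(-1), {r^2, r^4}: (-1)*(-1), {s, sr^2, ...}: (0)*(0), {sr, sr^3, ...}: (0)*(0)
so (chi_5 * chi_6) takes values
  {e} -> 4, {r^3} -> -4, {r^1, r^5} -> -1, {r^2, r^4} -> 1, {s, sr^2, ...} -> 0, {sr, sr^3, ...} -> 0.
Now take the inner product of this character with each irreducible chi from the table, <chi_5*chi_6, chi> = (1/12) sum_C |C| (chi_5*chi_6)(C) conj(chi(C)):
  <chi_5*chi_6, chi_1> = (1/12)[1*(4)*conj(1) + 1*(-4)*conj(1) + 2*(-1)*conj(1) + 2*(1)*conj(1) + 3*(0)*conj(1) + 3*(0)*conj(1)]
      = (1/12)[(4) + (-4) + (-2) + (2) + (0) + (0)] = 0/12 = 0
  <chi_5*chi_6, chi_2> = (1/12)[1*(4)*conj(1) + 1*(-4)*conj(1) + 2*(-1)*conj(1) + 2*(1)*conj(1) + 3*(0)*conj(-1) + 3*(0)*conj(-1)]
      = (1/12)[(4) + (-4) + (-2) + (2) + (0) + (0)] = 0/12 = 0
  <chi_5*chi_6, chi_3> = (1/12)[1*(4)*conj(1) + 1*(-4)*conj(-1) + 2*(-1)*conj(-1) + 2*(1)*conj(1) + 3*(0)*conj(1) + 3*(0)*conj(-1)]
      = (1/12)[(4) + (4) + (2) + (2) + (0) + (0)] = 12/12 = 1
  <chi_5*chi_6, chi_4> = (1/12)[1*(4)*conj(1) + 1*(-4)*conj(-1) + 2*(-1)*conj(-1) + 2*(1)*conj(1) + 3*(0)*conj(-1) + 3*(0)*conj(1)]
      = (1/12)[(4) + (4) + (2) + (2) + (0) + (0)] = 12/12 = 1
  <chi_5*chi_6, chi_5> = (1/12)[1*(4)*conj(2) + 1*(-4)*conj(-2) + 2*(-1)*conj(1) + 2*(1)*conj(-1) + 3*(0)*conj(0) + 3*(0)*conj(0)]
      = (1/12)[(8) + (8) + (-2) + (-2) + (0) + (0)] = 12/12 = 1
  <chi_5*chi_6, chi_6> = (1/12)[1*(4)*conj(2) + 1*(-4)*conj(2) + 2*(-1)*conj(-1) + 2*(1)*conj(-1) + 3*(0)*conj(0) + 3*(0)*conj(0)]
      = (1/12)[(8) + (-8) + (2) + (-2) + (0) + (0)] = 0/12 = 0
Hence the multiplicities are chi_3: 1, chi_4: 1, chi_5: 1. Dimension check: dim(chi_5)*dim(chi_6) = 2*2 = 4 and sum (mult * dim) = 1*1 + 1*1 + 1*2 = 4.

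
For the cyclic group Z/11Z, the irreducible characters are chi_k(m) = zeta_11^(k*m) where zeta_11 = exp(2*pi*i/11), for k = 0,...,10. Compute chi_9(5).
chi_9(5) = zeta_11^45 = exp(2*I*pi/11)

Argument: chi_9(5) = zeta_11^(9*5) = zeta_11^45. Since zeta_11^11 = 1, this equals zeta_11^1 = exp(2*pi*i*1/11) = exp(2*I*pi/11).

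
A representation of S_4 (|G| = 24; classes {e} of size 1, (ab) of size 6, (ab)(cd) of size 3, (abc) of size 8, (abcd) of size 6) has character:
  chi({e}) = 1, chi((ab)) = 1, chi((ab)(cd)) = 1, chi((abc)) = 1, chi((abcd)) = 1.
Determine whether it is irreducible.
Irreducible: <chi, chi> = 1.

Details: <chi, chi> = (1/|G|) sum_C |C| * |chi(C)|^2 = (1/24)[1*|1|^2 + 6*|1|^2 + 3*|1|^2 + 8*|1|^2 + 6*|1|^2]
  = (1/24)[(1) + (6) + (3) + (8) + (6)] = 24/24 = 1.
A character is irreducible iff <chi, chi> = 1, so this representation is irreducible.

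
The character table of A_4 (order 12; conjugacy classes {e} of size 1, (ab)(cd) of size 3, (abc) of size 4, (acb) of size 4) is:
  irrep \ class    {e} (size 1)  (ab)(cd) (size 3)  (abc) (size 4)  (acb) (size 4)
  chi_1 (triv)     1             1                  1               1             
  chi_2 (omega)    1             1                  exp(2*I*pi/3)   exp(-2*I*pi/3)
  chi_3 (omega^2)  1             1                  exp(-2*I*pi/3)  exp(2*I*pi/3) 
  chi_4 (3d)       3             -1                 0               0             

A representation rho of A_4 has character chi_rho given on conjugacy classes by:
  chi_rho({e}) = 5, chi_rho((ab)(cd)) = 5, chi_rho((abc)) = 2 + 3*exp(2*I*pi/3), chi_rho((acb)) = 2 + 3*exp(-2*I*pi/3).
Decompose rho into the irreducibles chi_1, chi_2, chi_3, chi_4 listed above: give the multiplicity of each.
Multiplicities: chi_1: 2, chi_2: 3, chi_3: 0, chi_4: 0.

Details: Use <chi_rho, chi> = (1/|G|) sum_C |C| * chi_rho(C) * conj(chi(C)) with |G| = 12 for each irreducible chi in the table:
  <chi_rho, chi_1> = (1/12)[1*(5)*conj(1) + 3*(5)*conj(1) + 4*(2 + 3*exp(2*I*pi/3))*conj(1) + 4*(2 + 3*exp(-2*I*pi/3))*conj(1)]
      = (1/12)[(5) + (15) + (8 + 12*exp(2*I*pi/3)) + (8 + 12*exp(-2*I*pi/3))] = 24/12 = 2
  <chi_rho, chi_2> = (1/12)[1*(5)*conj(1) + 3*(5)*conj(1) + 4*(2 + 3*exp(2*I*pi/3))*conj(exp(2*I*pi/3)) + 4*(2 + 3*exp(-2*I*pi/3))*conj(exp(-2*I*pi/3))]
      = (1/12)[(5) + (15) + (12 + 8*exp(-2*I*pi/3)) + (12 + 8*exp(2*I*pi/3))] = 36/12 = 3
  <chi_rho, chi_3> = (1/12)[1*(5)*conj(1) + 3*(5)*conj(1) + 4*(2 + 3*exp(2*I*pi/3))*conj(exp(-2*I*pi/3)) + 4*(2 + 3*exp(-2*I*pi/3))*conj(exp(2*I*pi/3))]
      = (1/12)[(5) + (15) + (12*exp(-2*I*pi/3) + 8*exp(2*I*pi/3)) + (8*exp(-2*I*pi/3) + 12*exp(2*I*pi/3))] = 0/12 = 0
  <chi_rho, chi_4> = (1/12)[1*(5)*conj(3) + 3*(5)*conj(-1) + 4*(2 + 3*exp(2*I*pi/3))*conj(0) + 4*(2 + 3*exp(-2*I*pi/3))*conj(0)]
      = (1/12)[(15) + (-15) + (0) + (0)] = 0/12 = 0
(Exp terms are combined using exp(i*s)*conj(exp(i*t)) = exp(i*(s-t)), and sums of them are collapsed using the identity that for every m > 1 the m distinct m-th roots of unity sum to 0, e.g. 1 + exp(2*I*pi/3) + exp(-2*I*pi/3) = 0.)
Dimension check: dim(rho) = sum (mult * dim) = 2*1 + 3*1 + 0*1 + 0*3 = 5 = chi_rho(e) = 5.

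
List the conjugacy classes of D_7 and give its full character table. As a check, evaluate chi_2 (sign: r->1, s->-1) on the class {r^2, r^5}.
Conjugacy classes: {e} of size 1, {r^1, r^6} of size 2, {r^2, r^5} of size 2, {r^3, r^4} of size 2, {s, sr, ..., sr^6} of size 7.
Character table:
  irrep \ class              {e} (size 1)  {r^1, r^6} (size 2)  {r^2, r^5} (size 2)  {r^3, r^4} (size 2)  {s, sr, ..., sr^6} (size 7)
  chi_1 (triv)               1             1                    1                    1                    1                          
  chi_2 (sign: r->1, s->-1)  1             1                    1                    1                    -1                         
  chi_3 (2d, j=1)            2             2*cos(2*pi/7)        -2*cos(3*pi/7)       -2*cos(pi/7)         0                          
  chi_4 (2d, j=2)            2             -2*cos(3*pi/7)       -2*cos(pi/7)         2*cos(2*pi/7)        0                          
  chi_5 (2d, j=3)            2             -2*cos(pi/7)         2*cos(2*pi/7)        -2*cos(3*pi/7)       0                          

Spot check: chi_2 (sign: r->1, s->-1) on {r^2, r^5} = 1.

Derivation: D_7 has order 2*7 = 14 with 5 conjugacy classes, hence 5 irreducibles. Sum of squared dims 1 + 1 + 4 + 4 + 4 = 14 = |G|. Linear characters come from the abelianisation; the 2-dimensional irreps have character r^k -> 2*cos(2*pi*j*k/7), reflections -> 0.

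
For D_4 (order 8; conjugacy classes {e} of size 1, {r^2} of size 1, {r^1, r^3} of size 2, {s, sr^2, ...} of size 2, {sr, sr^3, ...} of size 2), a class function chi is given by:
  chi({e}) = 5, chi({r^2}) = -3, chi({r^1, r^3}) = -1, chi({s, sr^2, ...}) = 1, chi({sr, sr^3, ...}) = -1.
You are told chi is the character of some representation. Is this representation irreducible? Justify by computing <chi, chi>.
Not irreducible (reducible): <chi, chi> = 5 > 1.

Working: <chi, chi> = (1/|G|) sum_C |C| * |chi(C)|^2 = (1/8)[1*|5|^2 + 1*|-3|^2 + 2*|-1|^2 + 2*|1|^2 + 2*|-1|^2]
  = (1/8)[(25) + (9) + (2) + (2) + (2)] = 40/8 = 5.
A character is irreducible iff <chi, chi> = 1, so this representation is reducible.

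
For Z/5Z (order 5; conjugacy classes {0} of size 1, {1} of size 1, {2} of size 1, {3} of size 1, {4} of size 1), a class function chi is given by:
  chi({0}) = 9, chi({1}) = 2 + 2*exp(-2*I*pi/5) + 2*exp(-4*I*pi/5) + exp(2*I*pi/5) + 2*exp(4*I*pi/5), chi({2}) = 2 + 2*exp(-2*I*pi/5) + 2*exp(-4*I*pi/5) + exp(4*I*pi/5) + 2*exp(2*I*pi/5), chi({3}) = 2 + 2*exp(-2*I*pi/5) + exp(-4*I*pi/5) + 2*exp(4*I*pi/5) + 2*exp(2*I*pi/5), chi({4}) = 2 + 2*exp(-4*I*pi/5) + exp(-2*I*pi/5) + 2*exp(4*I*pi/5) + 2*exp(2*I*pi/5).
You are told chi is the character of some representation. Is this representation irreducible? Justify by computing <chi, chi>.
Not irreducible (reducible): <chi, chi> = 17 > 1.

Proof sketch: <chi, chi> = (1/|G|) sum_C |C| * |chi(C)|^2 = (1/5)[1*|9|^2 + 1*|2 + 2*exp(-2*I*pi/5) + 2*exp(-4*I*pi/5) + exp(2*I*pi/5) + 2*exp(4*I*pi/5)|^2 + 1*|2 + 2*exp(-2*I*pi/5) + 2*exp(-4*I*pi/5) + exp(4*I*pi/5) + 2*exp(2*I*pi/5)|^2 + 1*|2 + 2*exp(-2*I*pi/5) + exp(-4*I*pi/5) + 2*exp(4*I*pi/5) + 2*exp(2*I*pi/5)|^2 + 1*|2 + 2*exp(-4*I*pi/5) + exp(-2*I*pi/5) + 2*exp(4*I*pi/5) + 2*exp(2*I*pi/5)|^2]
  = (1/5)[(81) + (1) + (1) + (1) + (1)] = 85/5 = 17.
(Exp terms are combined using exp(i*s)*conj(exp(i*t)) = exp(i*(s-t)), and sums of them are collapsed using the identity that for every m > 1 the m distinct m-th roots of unity sum to 0, e.g. 1 + exp(2*I*pi/3) + exp(-2*I*pi/3) = 0.)
A character is irreducible iff <chi, chi> = 1, so this representation is reducible.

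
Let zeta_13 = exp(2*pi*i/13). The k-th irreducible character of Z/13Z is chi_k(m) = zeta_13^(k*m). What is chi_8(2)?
chi_8(2) = zeta_13^16 = exp(6*I*pi/13)

Explanation: chi_8(2) = zeta_13^(8*2) = zeta_13^16. Since zeta_13^13 = 1, this equals zeta_13^3 = exp(2*pi*i*3/13) = exp(6*I*pi/13).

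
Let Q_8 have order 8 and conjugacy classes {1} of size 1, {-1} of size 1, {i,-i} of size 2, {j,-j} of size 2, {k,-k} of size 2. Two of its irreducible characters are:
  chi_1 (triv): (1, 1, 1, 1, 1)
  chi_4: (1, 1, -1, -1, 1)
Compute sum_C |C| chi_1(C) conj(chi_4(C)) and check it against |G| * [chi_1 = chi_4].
Sum = 0; so <chi_1, chi_4> = 0 (distinct irreducibles are orthogonal).

Details: Compute term by term over conjugacy classes (|C| * chi_1(C) * conj(chi_4(C))):
  1*(1)*conj(1) + 1*(1)*conj(1) + 2*(1)*conj(-1) + 2*(1)*conj(-1) + 2*(1)*conj(1)
  = (1) + (1) + (-2) + (-2) + (2)
  = 0.
Dividing by |G| = 8 gives 0/8 = 0, matching the row-orthogonality relation <chi_1, chi_4> = [chi_1 = chi_4].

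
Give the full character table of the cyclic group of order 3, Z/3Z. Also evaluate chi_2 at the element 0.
Character table of Z/3Z (irreps indexed chi_0,...,chi_2 with chi_k(m) = zeta_3^(k*m), zeta_3 = exp(2*pi*i/3)):
  irrep \ class  {0} (size 1)  {1} (size 1)    {2} (size 1)  
  chi_0          1             1               1             
  chi_1          1             exp(2*I*pi/3)   exp(-2*I*pi/3)
  chi_2          1             exp(-2*I*pi/3)  exp(2*I*pi/3) 

Spot check: chi_2(0) = zeta_3^(2*0) = zeta_3^0 = 1.

Derivation: Z/3Z is abelian, so all 3 irreducible complex representations are 1-dimensional. They are given by chi_k(m) = zeta_3^(k*m) for k = 0,...,2. Row orthogonality: sum_m chi_k(m) conj(chi_l(m)) = 3 * [k = l].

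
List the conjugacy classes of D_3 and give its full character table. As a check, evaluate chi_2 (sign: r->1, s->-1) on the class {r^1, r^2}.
Conjugacy classes: {e} of size 1, {r^1, r^2} of size 2, {s, sr, ..., sr^2} of size 3.
Character table:
  irrep \ class              {e} (size 1)  {r^1, r^2} (size 2)  {s, sr, ..., sr^2} (size 3)
  chi_1 (triv)               1             1                    1                          
  chi_2 (sign: r->1, s->-1)  1             1                    -1                         
  chi_3 (2d, j=1)            2             -1                   0                          

Spot check: chi_2 (sign: r->1, s->-1) on {r^1, r^2} = 1.

Proof sketch: D_3 has order 2*3 = 6 with 3 conjugacy classes, hence 3 irreducibles. Sum of squared dims 1 + 1 + 4 = 6 = |G|. Linear characters come from the abelianisation; the 2-dimensional irreps have character r^k -> 2*cos(2*pi*j*k/3), reflections -> 0.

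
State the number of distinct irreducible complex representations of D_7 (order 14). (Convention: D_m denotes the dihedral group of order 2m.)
5

Proof sketch: The number of irreducible complex representations of a finite group equals its number of conjugacy classes. D_7 has 5 conjugacy classes ((n+3)/2 for n odd), so D_7 (order 14) has exactly 5 irreducible complex representations.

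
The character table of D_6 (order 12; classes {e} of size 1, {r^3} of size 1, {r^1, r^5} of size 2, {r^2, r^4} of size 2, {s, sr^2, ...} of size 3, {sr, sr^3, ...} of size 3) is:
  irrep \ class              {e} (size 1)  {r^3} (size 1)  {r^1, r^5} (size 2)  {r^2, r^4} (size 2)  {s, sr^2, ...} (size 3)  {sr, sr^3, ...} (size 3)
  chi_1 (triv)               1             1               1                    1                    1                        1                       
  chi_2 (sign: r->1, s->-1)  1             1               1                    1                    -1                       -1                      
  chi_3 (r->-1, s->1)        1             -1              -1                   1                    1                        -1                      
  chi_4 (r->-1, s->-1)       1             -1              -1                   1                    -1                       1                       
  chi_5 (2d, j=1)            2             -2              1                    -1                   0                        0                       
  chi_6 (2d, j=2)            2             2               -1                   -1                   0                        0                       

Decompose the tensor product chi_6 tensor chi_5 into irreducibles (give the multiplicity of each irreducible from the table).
chi_6 tensor chi_5 = chi_3 + chi_4 + chi_5 (all other irreducibles have multiplicity 0).

Explanation: The character of a tensor product is the pointwise product (chi_6 * chi_5)(C) = chi_6(C) * chi_5(C):
  {e}: (2)*(2), {r^3}: (2)*(-2), {r^1, r^5}: (-1)*(1), {r^2, r^4}: (-1)*(-1), {s, sr^2, ...}: (0)*(0), {sr, sr^3, ...}: (0)*(0)
so (chi_6 * chi_5) takes values
  {e} -> 4, {r^3} -> -4, {r^1, r^5} -> -1, {r^2, r^4} -> 1, {s, sr^2, ...} -> 0, {sr, sr^3, ...} -> 0.
Now take the inner product of this character with each irreducible chi from the table, <chi_6*chi_5, chi> = (1/12) sum_C |C| (chi_6*chi_5)(C) conj(chi(C)):
  <chi_6*chi_5, chi_1> = (1/12)[1*(4)*conj(1) + 1*(-4)*conj(1) + 2*(-1)*conj(1) + 2*(1)*conj(1) + 3*(0)*conj(1) + 3*(0)*conj(1)]
      = (1/12)[(4) + (-4) + (-2) + (2) + (0) + (0)] = 0/12 = 0
  <chi_6*chi_5, chi_2> = (1/12)[1*(4)*conj(1) + 1*(-4)*conj(1) + 2*(-1)*conj(1) + 2*(1)*conj(1) + 3*(0)*conj(-1) + 3*(0)*conj(-1)]
      = (1/12)[(4) + (-4) + (-2) + (2) + (0) + (0)] = 0/12 = 0
  <chi_6*chi_5, chi_3> = (1/12)[1*(4)*conj(1) + 1*(-4)*conj(-1) + 2*(-1)*conj(-1) + 2*(1)*conj(1) + 3*(0)*conj(1) + 3*(0)*conj(-1)]
      = (1/12)[(4) + (4) + (2) + (2) + (0) + (0)] = 12/12 = 1
  <chi_6*chi_5, chi_4> = (1/12)[1*(4)*conj(1) + 1*(-4)*conj(-1) + 2*(-1)*conj(-1) + 2*(1)*conj(1) + 3*(0)*conj(-1) + 3*(0)*conj(1)]
      = (1/12)[(4) + (4) + (2) + (2) + (0) + (0)] = 12/12 = 1
  <chi_6*chi_5, chi_5> = (1/12)[1*(4)*conj(2) + 1*(-4)*conj(-2) + 2*(-1)*conj(1) + 2*(1)*conj(-1) + 3*(0)*conj(0) + 3*(0)*conj(0)]
      = (1/12)[(8) + (8) + (-2) + (-2) + (0) + (0)] = 12/12 = 1
  <chi_6*chi_5, chi_6> = (1/12)[1*(4)*conj(2) + 1*(-4)*conj(2) + 2*(-1)*conj(-1) + 2*(1)*conj(-1) + 3*(0)*conj(0) + 3*(0)*conj(0)]
      = (1/12)[(8) + (-8) + (2) + (-2) + (0) + (0)] = 0/12 = 0
Hence the multiplicities are chi_3: 1, chi_4: 1, chi_5: 1. Dimension check: dim(chi_6)*dim(chi_5) = 2*2 = 4 and sum (mult * dim) = 1*1 + 1*1 + 1*2 = 4.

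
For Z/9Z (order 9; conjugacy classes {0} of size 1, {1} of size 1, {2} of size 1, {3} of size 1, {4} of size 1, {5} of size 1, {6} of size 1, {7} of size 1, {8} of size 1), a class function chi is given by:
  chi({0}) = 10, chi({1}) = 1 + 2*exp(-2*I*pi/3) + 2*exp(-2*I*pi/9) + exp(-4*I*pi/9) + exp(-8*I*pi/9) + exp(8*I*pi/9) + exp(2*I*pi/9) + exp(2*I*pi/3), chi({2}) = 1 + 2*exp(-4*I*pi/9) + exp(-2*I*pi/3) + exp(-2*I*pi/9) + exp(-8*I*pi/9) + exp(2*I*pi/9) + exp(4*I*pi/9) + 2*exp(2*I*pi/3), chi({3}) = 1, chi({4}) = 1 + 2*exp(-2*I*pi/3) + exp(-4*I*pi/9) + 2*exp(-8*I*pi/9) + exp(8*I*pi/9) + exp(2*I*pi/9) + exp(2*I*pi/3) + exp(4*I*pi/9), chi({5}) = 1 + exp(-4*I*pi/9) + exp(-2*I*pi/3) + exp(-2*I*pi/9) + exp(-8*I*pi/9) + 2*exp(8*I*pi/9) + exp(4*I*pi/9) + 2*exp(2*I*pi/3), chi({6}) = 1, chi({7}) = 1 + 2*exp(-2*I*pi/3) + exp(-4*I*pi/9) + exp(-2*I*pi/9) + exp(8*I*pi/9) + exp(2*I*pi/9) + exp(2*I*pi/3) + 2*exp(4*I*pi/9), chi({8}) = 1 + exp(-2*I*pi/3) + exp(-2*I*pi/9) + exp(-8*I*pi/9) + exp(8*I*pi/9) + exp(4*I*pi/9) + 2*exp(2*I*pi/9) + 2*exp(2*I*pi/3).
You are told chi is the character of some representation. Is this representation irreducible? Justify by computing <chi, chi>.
Not irreducible (reducible): <chi, chi> = 14 > 1.

Argument: <chi, chi> = (1/|G|) sum_C |C| * |chi(C)|^2 = (1/9)[1*|10|^2 + 1*|1 + 2*exp(-2*I*pi/3) + 2*exp(-2*I*pi/9) + exp(-4*I*pi/9) + exp(-8*I*pi/9) + exp(8*I*pi/9) + exp(2*I*pi/9) + exp(2*I*pi/3)|^2 + 1*|1 + 2*exp(-4*I*pi/9) + exp(-2*I*pi/3) + exp(-2*I*pi/9) + exp(-8*I*pi/9) + exp(2*I*pi/9) + exp(4*I*pi/9) + 2*exp(2*I*pi/3)|^2 + 1*|1|^2 + 1*|1 + 2*exp(-2*I*pi/3) + exp(-4*I*pi/9) + 2*exp(-8*I*pi/9) + exp(8*I*pi/9) + exp(2*I*pi/9) + exp(2*I*pi/3) + exp(4*I*pi/9)|^2 + 1*|1 + exp(-4*I*pi/9) + exp(-2*I*pi/3) + exp(-2*I*pi/9) + exp(-8*I*pi/9) + 2*exp(8*I*pi/9) + exp(4*I*pi/9) + 2*exp(2*I*pi/3)|^2 + 1*|1|^2 + 1*|1 + 2*exp(-2*I*pi/3) + exp(-4*I*pi/9) + exp(-2*I*pi/9) + exp(8*I*pi/9) + exp(2*I*pi/9) + exp(2*I*pi/3) + 2*exp(4*I*pi/9)|^2 + 1*|1 + exp(-2*I*pi/3) + exp(-2*I*pi/9) + exp(-8*I*pi/9) + exp(8*I*pi/9) + exp(4*I*pi/9) + 2*exp(2*I*pi/9) + 2*exp(2*I*pi/3)|^2]
  = (1/9)[(100) + (14 + 12*exp(-4*I*pi/9) + 10*exp(-2*I*pi/3) + 11*exp(-2*I*pi/9) + 10*exp(-8*I*pi/9) + 10*exp(8*I*pi/9) + 11*exp(2*I*pi/9) + 10*exp(2*I*pi/3) + 12*exp(4*I*pi/9)) + (14 + 11*exp(-4*I*pi/9) + 10*exp(-2*I*pi/3) + 10*exp(-2*I*pi/9) + 12*exp(-8*I*pi/9) + 12*exp(8*I*pi/9) + 10*exp(2*I*pi/9) + 10*exp(2*I*pi/3) + 11*exp(4*I*pi/9)) + (1) + (14 + 10*exp(-4*I*pi/9) + 10*exp(-2*I*pi/3) + 12*exp(-2*I*pi/9) + 11*exp(-8*I*pi/9) + 11*exp(8*I*pi/9) + 12*exp(2*I*pi/9) + 10*exp(2*I*pi/3) + 10*exp(4*I*pi/9)) + (14 + 10*exp(-4*I*pi/9) + 10*exp(-2*I*pi/3) + 12*exp(-2*I*pi/9) + 11*exp(-8*I*pi/9) + 11*exp(8*I*pi/9) + 12*exp(2*I*pi/9) + 10*exp(2*I*pi/3) + 10*exp(4*I*pi/9)) + (1) + (14 + 11*exp(-4*I*pi/9) + 10*exp(-2*I*pi/3) + 10*exp(-2*I*pi/9) + 12*exp(-8*I*pi/9) + 12*exp(8*I*pi/9) + 10*exp(2*I*pi/9) + 10*exp(2*I*pi/3) + 11*exp(4*I*pi/9)) + (14 + 12*exp(-4*I*pi/9) + 10*exp(-2*I*pi/3) + 11*exp(-2*I*pi/9) + 10*exp(-8*I*pi/9) + 10*exp(8*I*pi/9) + 11*exp(2*I*pi/9) + 10*exp(2*I*pi/3) + 12*exp(4*I*pi/9))] = 126/9 = 14.
(Exp terms are combined using exp(i*s)*conj(exp(i*t)) = exp(i*(s-t)), and sums of them are collapsed using the identity that for every m > 1 the m distinct m-th roots of unity sum to 0, e.g. 1 + exp(2*I*pi/3) + exp(-2*I*pi/3) = 0.)
A character is irreducible iff <chi, chi> = 1, so this representation is reducible.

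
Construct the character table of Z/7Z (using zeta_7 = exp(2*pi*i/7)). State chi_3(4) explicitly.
Character table of Z/7Z (irreps indexed chi_0,...,chi_6 with chi_k(m) = zeta_7^(k*m), zeta_7 = exp(2*pi*i/7)):
  irrep \ class  {0} (size 1)  {1} (size 1)    {2} (size 1)    {3} (size 1)    {4} (size 1)    {5} (size 1)    {6} (size 1)  
  chi_0          1             1               1               1               1               1               1             
  chi_1          1             exp(2*I*pi/7)   exp(4*I*pi/7)   exp(6*I*pi/7)   exp(-6*I*pi/7)  exp(-4*I*pi/7)  exp(-2*I*pi/7)
  chi_2          1             exp(4*I*pi/7)   exp(-6*I*pi/7)  exp(-2*I*pi/7)  exp(2*I*pi/7)   exp(6*I*pi/7)   exp(-4*I*pi/7)
  chi_3          1             exp(6*I*pi/7)   exp(-2*I*pi/7)  exp(4*I*pi/7)   exp(-4*I*pi/7)  exp(2*I*pi/7)   exp(-6*I*pi/7)
  chi_4          1             exp(-6*I*pi/7)  exp(2*I*pi/7)   exp(-4*I*pi/7)  exp(4*I*pi/7)   exp(-2*I*pi/7)  exp(6*I*pi/7) 
  chi_5          1             exp(-4*I*pi/7)  exp(6*I*pi/7)   exp(2*I*pi/7)   exp(-2*I*pi/7)  exp(-6*I*pi/7)  exp(4*I*pi/7) 
  chi_6          1             exp(-2*I*pi/7)  exp(-4*I*pi/7)  exp(-6*I*pi/7)  exp(6*I*pi/7)   exp(4*I*pi/7)   exp(2*I*pi/7) 

Spot check: chi_3(4) = zeta_7^(3*4) = zeta_7^12 = exp(-4*I*pi/7).

Z/7Z is abelian, so all 7 irreducible complex representations are 1-dimensional. They are given by chi_k(m) = zeta_7^(k*m) for k = 0,...,6. Row orthogonality: sum_m chi_k(m) conj(chi_l(m)) = 7 * [k = l].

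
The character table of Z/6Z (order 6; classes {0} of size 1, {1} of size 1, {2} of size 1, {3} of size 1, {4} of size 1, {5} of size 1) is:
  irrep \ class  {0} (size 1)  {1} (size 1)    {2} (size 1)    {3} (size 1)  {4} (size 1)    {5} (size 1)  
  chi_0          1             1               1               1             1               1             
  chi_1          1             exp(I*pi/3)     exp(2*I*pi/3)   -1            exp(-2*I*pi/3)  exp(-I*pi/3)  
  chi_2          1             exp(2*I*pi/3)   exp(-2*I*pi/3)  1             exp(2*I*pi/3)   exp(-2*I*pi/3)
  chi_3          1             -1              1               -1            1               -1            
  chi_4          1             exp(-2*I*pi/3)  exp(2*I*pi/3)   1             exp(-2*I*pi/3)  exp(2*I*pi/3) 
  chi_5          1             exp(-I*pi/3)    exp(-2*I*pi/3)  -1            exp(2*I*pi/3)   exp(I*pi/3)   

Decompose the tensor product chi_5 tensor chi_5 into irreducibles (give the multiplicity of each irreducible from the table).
chi_5 tensor chi_5 = chi_4 (all other irreducibles have multiplicity 0).

Justification: The character of a tensor product is the pointwise product (chi_5 * chi_5)(C) = chi_5(C) * chi_5(C):
  {0}: (1)*(1), {1}: (exp(-I*pi/3))*(exp(-I*pi/3)), {2}: (exp(-2*I*pi/3))*(exp(-2*I*pi/3)), {3}: (-1)*(-1), {4}: (exp(2*I*pi/3))*(exp(2*I*pi/3)), {5}: (exp(I*pi/3))*(exp(I*pi/3))
so (chi_5 * chi_5) takes values
  {0} -> 1, {1} -> exp(-2*I*pi/3), {2} -> exp(2*I*pi/3), {3} -> 1, {4} -> exp(-2*I*pi/3), {5} -> exp(2*I*pi/3).
Now take the inner product of this character with each irreducible chi from the table, <chi_5*chi_5, chi> = (1/6) sum_C |C| (chi_5*chi_5)(C) conj(chi(C)):
  <chi_5*chi_5, chi_0> = (1/6)[1*(1)*conj(1) + 1*(exp(-2*I*pi/3))*conj(1) + 1*(exp(2*I*pi/3))*conj(1) + 1*(1)*conj(1) + 1*(exp(-2*I*pi/3))*conj(1) + 1*(exp(2*I*pi/3))*conj(1)]
      = (1/6)[(1) + (exp(-2*I*pi/3)) + (exp(2*I*pi/3)) + (1) + (exp(-2*I*pi/3)) + (exp(2*I*pi/3))] = 0/6 = 0
  <chi_5*chi_5, chi_1> = (1/6)[1*(1)*conj(1) + 1*(exp(-2*I*pi/3))*conj(exp(I*pi/3)) + 1*(exp(2*I*pi/3))*conj(exp(2*I*pi/3)) + 1*(1)*conj(-1) + 1*(exp(-2*I*pi/3))*conj(exp(-2*I*pi/3)) + 1*(exp(2*I*pi/3))*conj(exp(-I*pi/3))]
      = (1/6)[(1) + (-1) + (1) + (-1) + (1) + (-1)] = 0/6 = 0
  <chi_5*chi_5, chi_2> = (1/6)[1*(1)*conj(1) + 1*(exp(-2*I*pi/3))*conj(exp(2*I*pi/3)) + 1*(exp(2*I*pi/3))*conj(exp(-2*I*pi/3)) + 1*(1)*conj(1) + 1*(exp(-2*I*pi/3))*conj(exp(2*I*pi/3)) + 1*(exp(2*I*pi/3))*conj(exp(-2*I*pi/3))]
      = (1/6)[(1) + (exp(2*I*pi/3)) + (exp(-2*I*pi/3)) + (1) + (exp(2*I*pi/3)) + (exp(-2*I*pi/3))] = 0/6 = 0
  <chi_5*chi_5, chi_3> = (1/6)[1*(1)*conj(1) + 1*(exp(-2*I*pi/3))*conj(-1) + 1*(exp(2*I*pi/3))*conj(1) + 1*(1)*conj(-1) + 1*(exp(-2*I*pi/3))*conj(1) + 1*(exp(2*I*pi/3))*conj(-1)]
      = (1/6)[(1) + (-exp(-2*I*pi/3)) + (exp(2*I*pi/3)) + (-1) + (exp(-2*I*pi/3)) + (-exp(2*I*pi/3))] = 0/6 = 0
  <chi_5*chi_5, chi_4> = (1/6)[1*(1)*conj(1) + 1*(exp(-2*I*pi/3))*conj(exp(-2*I*pi/3)) + 1*(exp(2*I*pi/3))*conj(exp(2*I*pi/3)) + 1*(1)*conj(1) + 1*(exp(-2*I*pi/3))*conj(exp(-2*I*pi/3)) + 1*(exp(2*I*pi/3))*conj(exp(2*I*pi/3))]
      = (1/6)[(1) + (1) + (1) + (1) + (1) + (1)] = 6/6 = 1
  <chi_5*chi_5, chi_5> = (1/6)[1*(1)*conj(1) + 1*(exp(-2*I*pi/3))*conj(exp(-I*pi/3)) + 1*(exp(2*I*pi/3))*conj(exp(-2*I*pi/3)) + 1*(1)*conj(-1) + 1*(exp(-2*I*pi/3))*conj(exp(2*I*pi/3)) + 1*(exp(2*I*pi/3))*conj(exp(I*pi/3))]
      = (1/6)[(1) + (exp(-I*pi/3)) + (exp(-2*I*pi/3)) + (-1) + (exp(2*I*pi/3)) + (exp(I*pi/3))] = 0/6 = 0
(Exp terms are combined using exp(i*s)*conj(exp(i*t)) = exp(i*(s-t)), and sums of them are collapsed using the identity that for every m > 1 the m distinct m-th roots of unity sum to 0, e.g. 1 + exp(2*I*pi/3) + exp(-2*I*pi/3) = 0.)
Hence the multiplicities are chi_4: 1. Dimension check: dim(chi_5)*dim(chi_5) = 1*1 = 1 and sum (mult * dim) = 1*1 = 1.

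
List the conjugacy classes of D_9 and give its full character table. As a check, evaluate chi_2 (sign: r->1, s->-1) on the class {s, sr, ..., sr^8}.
Conjugacy classes: {e} of size 1, {r^1, r^8} of size 2, {r^2, r^7} of size 2, {r^3, r^6} of size 2, {r^4, r^5} of size 2, {s, sr, ..., sr^8} of size 9.
Character table:
  irrep \ class              {e} (size 1)  {r^1, r^8} (size 2)  {r^2, r^7} (size 2)  {r^3, r^6} (size 2)  {r^4, r^5} (size 2)  {s, sr, ..., sr^8} (size 9)
  chi_1 (triv)               1             1                    1                    1                    1                    1                          
  chi_2 (sign: r->1, s->-1)  1             1                    1                    1                    1                    -1                         
  chi_3 (2d, j=1)            2             2*cos(2*pi/9)        2*cos(4*pi/9)        -1                   -2*cos(pi/9)         0                          
  chi_4 (2d, j=2)            2             2*cos(4*pi/9)        -2*cos(pi/9)         -1                   2*cos(2*pi/9)        0                          
  chi_5 (2d, j=3)            2             -1                   -1                   2                    -1                   0                          
  chi_6 (2d, j=4)            2             -2*cos(pi/9)         2*cos(2*pi/9)        -1                   2*cos(4*pi/9)        0                          

Spot check: chi_2 (sign: r->1, s->-1) on {s, sr, ..., sr^8} = -1.

Explanation: D_9 has order 2*9 = 18 with 6 conjugacy classes, hence 6 irreducibles. Sum of squared dims 1 + 1 + 4 + 4 + 4 + 4 = 18 = |G|. Linear characters come from the abelianisation; the 2-dimensional irreps have character r^k -> 2*cos(2*pi*j*k/9), reflections -> 0.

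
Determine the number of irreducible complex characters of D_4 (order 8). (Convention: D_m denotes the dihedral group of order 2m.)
5

Proof sketch: The number of irreducible complex representations of a finite group equals its number of conjugacy classes. D_4 has 5 conjugacy classes (n/2 + 3 for n even), so D_4 (order 8) has exactly 5 irreducible complex representations.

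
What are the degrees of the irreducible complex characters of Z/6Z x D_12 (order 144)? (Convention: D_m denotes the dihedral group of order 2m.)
Dimensions: 1, 1, 1, 1, 1, 1, 1, 1, 1, 1, 1, 1, 1, 1, 1, 1, 1, 1, 1, 1, 1, 1, 1, 1, 2, 2, 2, 2, 2, 2, 2, 2, 2, 2, 2, 2, 2, 2, 2, 2, 2, 2, 2, 2, 2, 2, 2, 2, 2, 2, 2, 2, 2, 2

There are 54 irreducibles (= number of conjugacy classes). Their dimensions d_i satisfy sum d_i^2 = |G| = 144: 1 + 1 + 1 + 1 + 1 + 1 + 1 + 1 + 1 + 1 + 1 + 1 + 1 + 1 + 1 + 1 + 1 + 1 + 1 + 1 + 1 + 1 + 1 + 1 + 4 + 4 + 4 + 4 + 4 + 4 + 4 + 4 + 4 + 4 + 4 + 4 + 4 + 4 + 4 + 4 + 4 + 4 + 4 + 4 + 4 + 4 + 4 + 4 + 4 + 4 + 4 + 4 + 4 + 4 = 144. (For the product with Z/6Z: each of the 6 1-dim characters of Z/6Z tensors with each irrep of D_12, giving 6 copies of each D_12-dimension.)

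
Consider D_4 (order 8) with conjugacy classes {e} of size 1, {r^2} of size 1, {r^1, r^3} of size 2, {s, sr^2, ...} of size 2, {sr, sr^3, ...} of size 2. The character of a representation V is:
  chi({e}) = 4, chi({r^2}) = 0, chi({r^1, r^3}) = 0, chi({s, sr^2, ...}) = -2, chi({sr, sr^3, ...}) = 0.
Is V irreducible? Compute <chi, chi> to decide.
Not irreducible (reducible): <chi, chi> = 3 > 1.

Derivation: <chi, chi> = (1/|G|) sum_C |C| * |chi(C)|^2 = (1/8)[1*|4|^2 + 1*|0|^2 + 2*|0|^2 + 2*|-2|^2 + 2*|0|^2]
  = (1/8)[(16) + (0) + (0) + (8) + (0)] = 24/8 = 3.
A character is irreducible iff <chi, chi> = 1, so this representation is reducible.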